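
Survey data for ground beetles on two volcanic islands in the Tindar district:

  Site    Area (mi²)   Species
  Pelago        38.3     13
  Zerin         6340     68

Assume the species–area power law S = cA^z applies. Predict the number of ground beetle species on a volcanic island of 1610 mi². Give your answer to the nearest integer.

z = ln(68/13) / ln(6340/38.3) = 1.6546 / 5.1092 = 0.3238
c = 13 / 38.3^0.3238 = 13 / 3.256 = 3.992
S₃ = 3.992 × 1610^0.3238 = 3.992 × 10.93 ≈ 43.63

44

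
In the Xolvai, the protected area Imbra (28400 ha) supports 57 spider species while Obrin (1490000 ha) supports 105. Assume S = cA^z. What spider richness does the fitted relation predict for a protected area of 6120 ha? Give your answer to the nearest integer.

45

z = ln(105/57) / ln(1490000/28400) = 0.6109 / 3.9601 = 0.1543
c = 57 / 28400^0.1543 = 57 / 4.864 = 11.72
S₃ = 11.72 × 6120^0.1543 = 11.72 × 3.838 ≈ 44.98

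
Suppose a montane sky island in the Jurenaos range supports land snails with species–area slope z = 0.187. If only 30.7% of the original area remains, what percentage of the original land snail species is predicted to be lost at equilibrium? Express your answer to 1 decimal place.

S_new/S_old = (A_new/A_old)^z = 0.307^0.187
= exp(0.187 × ln 0.307) = exp(0.187 × -1.1809) = exp(-0.2208) ≈ 0.8019
Fraction lost = 1 − 0.8019 = 0.1981

19.8%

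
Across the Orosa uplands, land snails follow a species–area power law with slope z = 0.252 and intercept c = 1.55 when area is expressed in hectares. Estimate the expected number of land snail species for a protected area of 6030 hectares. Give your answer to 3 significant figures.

S = 1.55 × 6030^0.252
ln S = ln 1.55 + 0.252 × ln 6030 = 0.4383 + 0.252 × 8.7045 = 2.6318
S = e^2.6318 ≈ 13.9

13.9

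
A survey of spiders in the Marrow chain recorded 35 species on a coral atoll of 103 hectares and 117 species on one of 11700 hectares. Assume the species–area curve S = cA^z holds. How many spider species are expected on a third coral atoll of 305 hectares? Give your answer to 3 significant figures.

z = ln(117/35) / ln(11700/103) = 1.2068 / 4.7326 = 0.2550
c = 35 / 103^0.2550 = 35 / 3.26 = 10.73
S₃ = 10.73 × 305^0.2550 = 10.73 × 4.3 ≈ 46.16

46.2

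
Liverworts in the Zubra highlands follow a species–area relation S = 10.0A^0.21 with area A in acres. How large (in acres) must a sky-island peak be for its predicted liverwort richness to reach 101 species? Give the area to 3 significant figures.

60600 acres

101 = 10 × A^0.21  ⇒  A^0.21 = 101/10 = 10.1
ln A = ln(10.1) / 0.21 = 2.3125 / 0.21 = 11.0121
A = e^11.0121 ≈ 60601 acres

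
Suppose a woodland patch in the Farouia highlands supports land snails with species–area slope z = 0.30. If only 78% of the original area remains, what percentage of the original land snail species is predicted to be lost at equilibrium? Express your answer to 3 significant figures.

7.18%

S_new/S_old = (A_new/A_old)^z = 0.78^0.3
= exp(0.3 × ln 0.78) = exp(0.3 × -0.2485) = exp(-0.0745) ≈ 0.9282
Fraction lost = 1 − 0.9282 = 0.07183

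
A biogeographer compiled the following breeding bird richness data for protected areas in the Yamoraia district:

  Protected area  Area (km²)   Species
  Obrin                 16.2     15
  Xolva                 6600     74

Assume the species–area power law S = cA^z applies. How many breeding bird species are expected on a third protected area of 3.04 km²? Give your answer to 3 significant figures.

z = ln(74/15) / ln(6600/16.2) = 1.5960 / 6.0098 = 0.2656
c = 15 / 16.2^0.2656 = 15 / 2.095 = 7.159
S₃ = 7.159 × 3.04^0.2656 = 7.159 × 1.343 ≈ 9.619

9.62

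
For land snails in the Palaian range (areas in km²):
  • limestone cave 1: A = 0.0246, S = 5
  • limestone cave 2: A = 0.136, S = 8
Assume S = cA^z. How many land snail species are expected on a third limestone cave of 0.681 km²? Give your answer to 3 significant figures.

z = ln(8/5) / ln(0.136/0.0246) = 0.4700 / 1.7099 = 0.2749
c = 5 / 0.0246^0.2749 = 5 / 0.3612 = 13.84
S₃ = 13.84 × 0.681^0.2749 = 13.84 × 0.8998 ≈ 12.46

12.5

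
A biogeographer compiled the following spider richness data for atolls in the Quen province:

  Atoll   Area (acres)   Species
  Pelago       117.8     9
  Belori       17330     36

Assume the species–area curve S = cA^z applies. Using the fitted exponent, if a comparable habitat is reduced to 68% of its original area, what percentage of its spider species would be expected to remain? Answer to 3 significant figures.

z = ln(36/9) / ln(17330/117.8) = 1.3863 / 4.9912 = 0.2777
S_new/S_old = (A_new/A_old)^z = 0.68^0.2777 = exp(0.2777 × -0.3857) = 0.8984

89.8%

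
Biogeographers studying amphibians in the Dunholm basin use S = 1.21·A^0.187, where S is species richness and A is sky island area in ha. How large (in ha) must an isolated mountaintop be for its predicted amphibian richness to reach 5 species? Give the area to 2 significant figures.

5 = 1.21 × A^0.187  ⇒  A^0.187 = 5/1.21 = 4.132
ln A = ln(4.132) / 0.187 = 1.4188 / 0.187 = 7.5873
A = e^7.5873 ≈ 1973 ha

2000 ha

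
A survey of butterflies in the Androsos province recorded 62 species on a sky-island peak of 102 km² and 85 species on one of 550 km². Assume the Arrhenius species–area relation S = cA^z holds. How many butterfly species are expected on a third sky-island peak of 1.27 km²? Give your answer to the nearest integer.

z = ln(85/62) / ln(550/102) = 0.3155 / 1.6849 = 0.1873
c = 62 / 102^0.1873 = 62 / 2.378 = 26.08
S₃ = 26.08 × 1.27^0.1873 = 26.08 × 1.046 ≈ 27.27

27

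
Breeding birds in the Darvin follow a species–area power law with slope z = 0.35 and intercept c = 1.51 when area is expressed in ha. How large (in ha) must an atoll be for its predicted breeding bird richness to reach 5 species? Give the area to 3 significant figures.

30.6 ha

5 = 1.51 × A^0.35  ⇒  A^0.35 = 5/1.51 = 3.311
ln A = ln(3.311) / 0.35 = 1.1973 / 0.35 = 3.4209
A = e^3.4209 ≈ 30.6 ha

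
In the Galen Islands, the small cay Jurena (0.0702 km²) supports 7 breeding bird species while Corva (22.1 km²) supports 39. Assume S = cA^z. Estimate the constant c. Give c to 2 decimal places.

z = ln(S₂/S₁) / ln(A₂/A₁) = ln(39/7) / ln(22.1/0.0702) = 1.7177 / 5.7520 = 0.2986
c = S₁ / A₁^z = 7 / 0.0702^0.2986 = 7 / 0.4524 = 15.47

15.47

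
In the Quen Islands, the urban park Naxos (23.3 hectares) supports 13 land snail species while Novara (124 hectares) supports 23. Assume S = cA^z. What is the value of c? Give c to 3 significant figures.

4.44

z = ln(S₂/S₁) / ln(A₂/A₁) = ln(23/13) / ln(124/23.3) = 0.5705 / 1.6718 = 0.3413
c = S₁ / A₁^z = 13 / 23.3^0.3413 = 13 / 2.928 = 4.439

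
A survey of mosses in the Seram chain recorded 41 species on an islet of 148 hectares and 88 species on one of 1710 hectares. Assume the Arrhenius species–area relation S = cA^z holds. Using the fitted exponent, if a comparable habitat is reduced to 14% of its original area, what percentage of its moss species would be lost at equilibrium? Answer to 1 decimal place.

z = ln(88/41) / ln(1710/148) = 0.7638 / 2.4470 = 0.3121
S_new/S_old = (A_new/A_old)^z = 0.14^0.3121 = exp(0.3121 × -1.9661) = 0.5414
Fraction lost = 1 − 0.5414 = 0.4586

45.9%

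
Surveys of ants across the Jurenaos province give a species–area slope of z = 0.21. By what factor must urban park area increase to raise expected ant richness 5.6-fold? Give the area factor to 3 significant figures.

(A₂/A₁)^0.21 = 5.6, so A₂/A₁ = 5.6^(1/0.21) = 5.6^4.762
ln(A₂/A₁) = ln 5.6 / 0.21 = 1.7228 / 0.21 = 8.2037
A₂/A₁ = e^8.2037 ≈ 3654

3650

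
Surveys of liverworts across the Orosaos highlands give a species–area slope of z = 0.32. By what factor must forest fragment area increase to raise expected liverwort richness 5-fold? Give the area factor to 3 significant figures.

153

(A₂/A₁)^0.32 = 5, so A₂/A₁ = 5^(1/0.32) = 5^3.125
ln(A₂/A₁) = ln 5 / 0.32 = 1.6094 / 0.32 = 5.0295
A₂/A₁ = e^5.0295 ≈ 152.9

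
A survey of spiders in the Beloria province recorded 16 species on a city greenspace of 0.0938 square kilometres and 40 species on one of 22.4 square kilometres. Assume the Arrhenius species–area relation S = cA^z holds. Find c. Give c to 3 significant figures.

23.8

z = ln(S₂/S₁) / ln(A₂/A₁) = ln(40/16) / ln(22.4/0.0938) = 0.9163 / 5.4757 = 0.1673
c = S₁ / A₁^z = 16 / 0.0938^0.1673 = 16 / 0.673 = 23.77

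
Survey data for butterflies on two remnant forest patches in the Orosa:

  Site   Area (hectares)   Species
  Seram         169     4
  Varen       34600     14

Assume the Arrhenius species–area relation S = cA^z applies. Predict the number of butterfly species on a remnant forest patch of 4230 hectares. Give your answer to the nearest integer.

z = ln(14/4) / ln(34600/169) = 1.2528 / 5.3217 = 0.2354
c = 4 / 169^0.2354 = 4 / 3.345 = 1.196
S₃ = 1.196 × 4230^0.2354 = 1.196 × 7.139 ≈ 8.536

9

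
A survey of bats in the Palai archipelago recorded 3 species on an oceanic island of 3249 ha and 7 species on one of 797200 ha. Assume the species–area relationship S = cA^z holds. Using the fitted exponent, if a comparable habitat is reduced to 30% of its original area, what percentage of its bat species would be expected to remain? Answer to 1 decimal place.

z = ln(7/3) / ln(797200/3249) = 0.8473 / 5.5028 = 0.1540
S_new/S_old = (A_new/A_old)^z = 0.3^0.1540 = exp(0.1540 × -1.2040) = 0.8308

83.1%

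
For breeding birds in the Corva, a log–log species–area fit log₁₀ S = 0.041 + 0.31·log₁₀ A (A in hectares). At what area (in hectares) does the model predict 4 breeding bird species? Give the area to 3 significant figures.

64.5 hectares

4 = 1.099 × A^0.31  ⇒  A^0.31 = 4/1.099 = 3.64
ln A = ln(3.64) / 0.31 = 1.2919 / 0.31 = 4.1674
A = e^4.1674 ≈ 64.55 hectares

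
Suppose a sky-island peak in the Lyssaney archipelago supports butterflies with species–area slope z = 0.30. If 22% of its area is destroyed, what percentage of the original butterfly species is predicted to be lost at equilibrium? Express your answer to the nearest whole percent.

S_new/S_old = (A_new/A_old)^z = 0.78^0.3
= exp(0.3 × ln 0.78) = exp(0.3 × -0.2485) = exp(-0.0745) ≈ 0.9282
Fraction lost = 1 − 0.9282 = 0.07183

7%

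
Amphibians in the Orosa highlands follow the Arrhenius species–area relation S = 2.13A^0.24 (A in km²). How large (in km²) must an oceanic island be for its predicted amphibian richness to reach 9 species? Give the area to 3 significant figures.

9 = 2.13 × A^0.24  ⇒  A^0.24 = 9/2.13 = 4.225
ln A = ln(4.225) / 0.24 = 1.4411 / 0.24 = 6.0046
A = e^6.0046 ≈ 405.3 km²

405 km²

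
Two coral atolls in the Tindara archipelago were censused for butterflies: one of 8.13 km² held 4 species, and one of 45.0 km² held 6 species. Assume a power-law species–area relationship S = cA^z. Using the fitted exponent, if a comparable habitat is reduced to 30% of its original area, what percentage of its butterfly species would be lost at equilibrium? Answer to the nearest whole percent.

25%

z = ln(6/4) / ln(45/8.13) = 0.4055 / 1.7111 = 0.2370
S_new/S_old = (A_new/A_old)^z = 0.3^0.2370 = exp(0.2370 × -1.2040) = 0.7518
Fraction lost = 1 − 0.7518 = 0.2482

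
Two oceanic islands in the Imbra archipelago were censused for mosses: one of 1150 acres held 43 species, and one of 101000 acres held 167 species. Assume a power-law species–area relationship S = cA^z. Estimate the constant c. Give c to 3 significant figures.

5.08

z = ln(S₂/S₁) / ln(A₂/A₁) = ln(167/43) / ln(101000/1150) = 1.3568 / 4.4754 = 0.3032
c = S₁ / A₁^z = 43 / 1150^0.3032 = 43 / 8.471 = 5.076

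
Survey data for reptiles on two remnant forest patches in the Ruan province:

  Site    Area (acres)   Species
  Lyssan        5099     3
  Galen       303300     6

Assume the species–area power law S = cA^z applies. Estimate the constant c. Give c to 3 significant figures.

0.705

z = ln(S₂/S₁) / ln(A₂/A₁) = ln(6/3) / ln(303300/5099) = 0.6931 / 4.0857 = 0.1697
c = S₁ / A₁^z = 3 / 5099^0.1697 = 3 / 4.256 = 0.7049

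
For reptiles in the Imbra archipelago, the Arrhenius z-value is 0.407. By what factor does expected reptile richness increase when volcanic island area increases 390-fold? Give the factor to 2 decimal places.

11.34

S₂/S₁ = (A₂/A₁)^z = 390^0.407
ln(S₂/S₁) = 0.407 × ln 390 = 0.407 × 5.9661 = 2.4282
S₂/S₁ = e^2.4282 ≈ 11.34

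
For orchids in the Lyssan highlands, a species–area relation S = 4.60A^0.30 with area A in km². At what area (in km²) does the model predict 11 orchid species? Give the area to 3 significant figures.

18.3 km²

11 = 4.6 × A^0.3  ⇒  A^0.3 = 11/4.6 = 2.391
ln A = ln(2.391) / 0.3 = 0.8718 / 0.3 = 2.9061
A = e^2.9061 ≈ 18.29 km²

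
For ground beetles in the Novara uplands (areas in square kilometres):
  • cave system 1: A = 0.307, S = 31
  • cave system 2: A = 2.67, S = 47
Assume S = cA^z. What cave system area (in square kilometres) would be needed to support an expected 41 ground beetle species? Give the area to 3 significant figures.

1.31 square kilometres

z = ln(47/31) / ln(2.67/0.307) = 0.4162 / 2.1630 = 0.1924
c = 31 / 0.307^0.1924 = 31 / 0.7968 = 38.91
A = (41/38.91)^(1/0.1924) ⇒ ln A = ln(1.054)/0.1924 = 0.2722
A = e^0.2722 ≈ 1.313 square kilometres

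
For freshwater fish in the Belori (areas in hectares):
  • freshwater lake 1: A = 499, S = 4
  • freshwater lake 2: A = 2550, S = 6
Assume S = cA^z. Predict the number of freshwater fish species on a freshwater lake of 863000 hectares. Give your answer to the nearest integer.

z = ln(6/4) / ln(2550/499) = 0.4055 / 1.6312 = 0.2486
c = 4 / 499^0.2486 = 4 / 4.684 = 0.8539
S₃ = 0.8539 × 863000^0.2486 = 0.8539 × 29.89 ≈ 25.52

26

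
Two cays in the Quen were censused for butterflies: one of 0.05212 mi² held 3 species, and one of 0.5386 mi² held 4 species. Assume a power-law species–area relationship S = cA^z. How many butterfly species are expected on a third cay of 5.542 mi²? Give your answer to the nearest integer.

z = ln(4/3) / ln(0.5386/0.05212) = 0.2877 / 2.3354 = 0.1232
c = 3 / 0.05212^0.1232 = 3 / 0.695 = 4.317
S₃ = 4.317 × 5.542^0.1232 = 4.317 × 1.235 ≈ 5.331

5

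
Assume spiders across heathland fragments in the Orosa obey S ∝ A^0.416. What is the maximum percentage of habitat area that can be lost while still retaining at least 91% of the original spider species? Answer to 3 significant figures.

Need (A_new/A_old)^0.416 = 0.91, so A_new/A_old = 0.91^(1/0.416) = 0.91^2.404
ln(A_new/A_old) = ln 0.91 / 0.416 = -0.0943 / 0.416 = -0.2267
A_new/A_old = e^-0.2267 ≈ 0.7972
Fraction that can be lost = 1 − 0.7972 = 0.2028

20.3%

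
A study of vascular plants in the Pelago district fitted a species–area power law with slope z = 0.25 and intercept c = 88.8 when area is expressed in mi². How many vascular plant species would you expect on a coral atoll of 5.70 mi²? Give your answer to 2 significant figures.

S = 88.8 × 5.7^0.25 = 88.8 × 1.545 ≈ 137.2

140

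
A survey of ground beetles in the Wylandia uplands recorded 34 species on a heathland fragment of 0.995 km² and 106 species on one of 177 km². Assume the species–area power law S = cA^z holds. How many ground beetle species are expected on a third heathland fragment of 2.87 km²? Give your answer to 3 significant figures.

42.9

z = ln(106/34) / ln(177/0.995) = 1.1371 / 5.1812 = 0.2195
c = 34 / 0.995^0.2195 = 34 / 0.9989 = 34.04
S₃ = 34.04 × 2.87^0.2195 = 34.04 × 1.26 ≈ 42.9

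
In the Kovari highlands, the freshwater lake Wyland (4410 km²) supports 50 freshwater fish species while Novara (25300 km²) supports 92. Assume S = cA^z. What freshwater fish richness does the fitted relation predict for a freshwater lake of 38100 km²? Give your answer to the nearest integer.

106

z = ln(92/50) / ln(25300/4410) = 0.6098 / 1.7469 = 0.3490
c = 50 / 4410^0.3490 = 50 / 18.71 = 2.672
S₃ = 2.672 × 38100^0.3490 = 2.672 × 39.72 ≈ 106.1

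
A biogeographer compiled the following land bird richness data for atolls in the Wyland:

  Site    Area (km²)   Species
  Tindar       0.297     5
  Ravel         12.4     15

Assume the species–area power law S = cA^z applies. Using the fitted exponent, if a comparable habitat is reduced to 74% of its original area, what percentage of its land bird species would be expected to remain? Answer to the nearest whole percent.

z = ln(15/5) / ln(12.4/0.297) = 1.0986 / 3.7317 = 0.2944
S_new/S_old = (A_new/A_old)^z = 0.74^0.2944 = exp(0.2944 × -0.3011) = 0.9152

92%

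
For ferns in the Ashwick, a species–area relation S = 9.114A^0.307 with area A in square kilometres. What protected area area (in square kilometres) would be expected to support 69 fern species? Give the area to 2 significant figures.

730 square kilometres

69 = 9.114 × A^0.307  ⇒  A^0.307 = 69/9.114 = 7.571
ln A = ln(7.571) / 0.307 = 2.0243 / 0.307 = 6.5938
A = e^6.5938 ≈ 730.5 square kilometres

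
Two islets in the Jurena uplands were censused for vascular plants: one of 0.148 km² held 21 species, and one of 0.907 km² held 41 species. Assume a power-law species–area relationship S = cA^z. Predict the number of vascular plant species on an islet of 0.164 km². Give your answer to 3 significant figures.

21.8

z = ln(41/21) / ln(0.907/0.148) = 0.6690 / 1.8129 = 0.3690
c = 21 / 0.148^0.3690 = 21 / 0.4941 = 42.5
S₃ = 42.5 × 0.164^0.3690 = 42.5 × 0.5131 ≈ 21.81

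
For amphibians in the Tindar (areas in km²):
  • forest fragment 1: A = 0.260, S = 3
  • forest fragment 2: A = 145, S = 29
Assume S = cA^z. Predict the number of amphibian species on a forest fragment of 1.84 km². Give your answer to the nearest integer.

6

z = ln(29/3) / ln(145/0.26) = 2.2687 / 6.3238 = 0.3588
c = 3 / 0.26^0.3588 = 3 / 0.6168 = 4.864
S₃ = 4.864 × 1.84^0.3588 = 4.864 × 1.245 ≈ 6.053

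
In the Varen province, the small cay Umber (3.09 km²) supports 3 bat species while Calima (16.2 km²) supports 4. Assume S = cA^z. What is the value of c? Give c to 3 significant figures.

z = ln(S₂/S₁) / ln(A₂/A₁) = ln(4/3) / ln(16.2/3.09) = 0.2877 / 1.6568 = 0.1736
c = S₁ / A₁^z = 3 / 3.09^0.1736 = 3 / 1.216 = 2.466

2.47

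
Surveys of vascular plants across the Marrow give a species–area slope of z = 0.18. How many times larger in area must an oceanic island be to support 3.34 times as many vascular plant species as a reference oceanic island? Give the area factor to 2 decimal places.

(A₂/A₁)^0.18 = 3.34, so A₂/A₁ = 3.34^(1/0.18) = 3.34^5.556
ln(A₂/A₁) = ln 3.34 / 0.18 = 1.2060 / 0.18 = 6.6998
A₂/A₁ = e^6.6998 ≈ 812.3

812.27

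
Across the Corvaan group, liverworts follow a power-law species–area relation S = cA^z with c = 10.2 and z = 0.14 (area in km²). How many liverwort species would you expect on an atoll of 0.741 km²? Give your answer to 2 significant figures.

9.8

S = 10.2 × 0.741^0.14
ln S = ln 10.2 + 0.14 × ln 0.741 = 2.3224 + 0.14 × -0.2998 = 2.2804
S = e^2.2804 ≈ 9.781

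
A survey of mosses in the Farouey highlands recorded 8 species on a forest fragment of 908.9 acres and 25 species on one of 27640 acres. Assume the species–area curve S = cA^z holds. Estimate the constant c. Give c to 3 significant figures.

z = ln(S₂/S₁) / ln(A₂/A₁) = ln(25/8) / ln(27640/908.9) = 1.1394 / 3.4148 = 0.3337
c = S₁ / A₁^z = 8 / 908.9^0.3337 = 8 / 9.709 = 0.824

0.824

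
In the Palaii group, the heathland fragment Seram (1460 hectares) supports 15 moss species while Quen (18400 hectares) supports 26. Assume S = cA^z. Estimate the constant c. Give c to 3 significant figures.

z = ln(S₂/S₁) / ln(A₂/A₁) = ln(26/15) / ln(18400/1460) = 0.5500 / 2.5339 = 0.2171
c = S₁ / A₁^z = 15 / 1460^0.2171 = 15 / 4.863 = 3.085

3.08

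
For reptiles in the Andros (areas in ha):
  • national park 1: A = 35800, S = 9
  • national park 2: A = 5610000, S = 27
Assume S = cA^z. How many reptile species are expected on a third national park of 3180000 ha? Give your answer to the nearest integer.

24

z = ln(27/9) / ln(5610000/35800) = 1.0986 / 5.0544 = 0.2174
c = 9 / 35800^0.2174 = 9 / 9.769 = 0.9213
S₃ = 0.9213 × 3180000^0.2174 = 0.9213 × 25.9 ≈ 23.87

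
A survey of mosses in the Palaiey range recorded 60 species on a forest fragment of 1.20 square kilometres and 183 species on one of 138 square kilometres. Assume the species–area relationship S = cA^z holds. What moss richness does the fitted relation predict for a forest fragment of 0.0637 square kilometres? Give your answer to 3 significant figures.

z = ln(183/60) / ln(138/1.2) = 1.1151 / 4.7449 = 0.2350
c = 60 / 1.2^0.2350 = 60 / 1.044 = 57.48
S₃ = 57.48 × 0.0637^0.2350 = 57.48 × 0.5235 ≈ 30.09

30.1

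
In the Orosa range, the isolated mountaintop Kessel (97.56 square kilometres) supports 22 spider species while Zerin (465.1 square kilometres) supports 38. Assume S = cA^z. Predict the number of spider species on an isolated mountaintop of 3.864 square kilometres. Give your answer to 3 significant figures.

z = ln(38/22) / ln(465.1/97.56) = 0.5465 / 1.5618 = 0.3499
c = 22 / 97.56^0.3499 = 22 / 4.968 = 4.429
S₃ = 4.429 × 3.864^0.3499 = 4.429 × 1.605 ≈ 7.107

7.11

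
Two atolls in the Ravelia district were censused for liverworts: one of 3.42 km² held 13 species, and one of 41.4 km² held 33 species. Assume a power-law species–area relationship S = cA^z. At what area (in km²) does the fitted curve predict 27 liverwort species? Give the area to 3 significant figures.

z = ln(33/13) / ln(41.4/3.42) = 0.9316 / 2.4936 = 0.3736
c = 13 / 3.42^0.3736 = 13 / 1.583 = 8.212
A = (27/8.212)^(1/0.3736) ⇒ ln A = ln(3.288)/0.3736 = 3.1861
A = e^3.1861 ≈ 24.19 km²

24.2 km²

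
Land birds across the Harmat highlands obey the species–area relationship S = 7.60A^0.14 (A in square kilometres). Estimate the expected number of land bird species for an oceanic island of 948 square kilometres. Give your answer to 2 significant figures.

20

S = 7.6 × 948^0.14 = 7.6 × 2.611 ≈ 19.84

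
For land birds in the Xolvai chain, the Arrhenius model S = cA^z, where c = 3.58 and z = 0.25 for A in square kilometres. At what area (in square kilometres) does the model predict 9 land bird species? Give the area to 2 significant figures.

9 = 3.58 × A^0.25  ⇒  A^0.25 = 9/3.58 = 2.514
ln A = ln(2.514) / 0.25 = 0.9219 / 0.25 = 3.6874
A = e^3.6874 ≈ 39.94 square kilometres

40 square kilometres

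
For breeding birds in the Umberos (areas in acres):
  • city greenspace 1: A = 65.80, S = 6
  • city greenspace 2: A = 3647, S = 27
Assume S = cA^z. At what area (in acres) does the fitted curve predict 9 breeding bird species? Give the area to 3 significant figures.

194 acres

z = ln(27/6) / ln(3647/65.8) = 1.5041 / 4.0150 = 0.3746
c = 6 / 65.8^0.3746 = 6 / 4.799 = 1.25
A = (9/1.25)^(1/0.3746) ⇒ ln A = ln(7.198)/0.3746 = 5.2690
A = e^5.2690 ≈ 194.2 acres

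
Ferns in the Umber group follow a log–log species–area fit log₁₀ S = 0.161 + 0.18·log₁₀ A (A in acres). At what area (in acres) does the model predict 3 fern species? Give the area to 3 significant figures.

57.0 acres

3 = 1.449 × A^0.18  ⇒  A^0.18 = 3/1.449 = 2.071
ln A = ln(2.071) / 0.18 = 0.7279 / 0.18 = 4.0439
A = e^4.0439 ≈ 57.05 acres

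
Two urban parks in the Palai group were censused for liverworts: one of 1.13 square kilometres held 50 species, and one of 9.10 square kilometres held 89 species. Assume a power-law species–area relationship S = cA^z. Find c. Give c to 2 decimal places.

48.34

z = ln(S₂/S₁) / ln(A₂/A₁) = ln(89/50) / ln(9.1/1.13) = 0.5766 / 2.0861 = 0.2764
c = S₁ / A₁^z = 50 / 1.13^0.2764 = 50 / 1.034 = 48.34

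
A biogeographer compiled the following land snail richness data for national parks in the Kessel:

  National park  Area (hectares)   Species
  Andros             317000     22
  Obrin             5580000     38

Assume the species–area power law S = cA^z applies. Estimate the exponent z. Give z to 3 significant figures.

Taking logs: ln S = ln c + z ln A, so z = (ln S₂ − ln S₁)/(ln A₂ − ln A₁).
z = ln(38/22) / ln(5580000/317000) = ln(1.727) / ln(17.6) = 0.5465 / 2.8680 = 0.1906

0.191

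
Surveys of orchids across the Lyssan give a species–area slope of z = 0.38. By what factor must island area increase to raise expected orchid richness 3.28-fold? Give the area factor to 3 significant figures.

(A₂/A₁)^0.38 = 3.28, so A₂/A₁ = 3.28^(1/0.38) = 3.28^2.632
ln(A₂/A₁) = ln 3.28 / 0.38 = 1.1878 / 0.38 = 3.1259
A₂/A₁ = e^3.1259 ≈ 22.78

22.8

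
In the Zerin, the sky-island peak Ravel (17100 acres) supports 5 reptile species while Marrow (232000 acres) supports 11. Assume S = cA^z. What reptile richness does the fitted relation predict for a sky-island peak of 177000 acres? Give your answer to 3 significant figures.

z = ln(11/5) / ln(232000/17100) = 0.7885 / 2.6077 = 0.3024
c = 5 / 17100^0.3024 = 5 / 19.05 = 0.2625
S₃ = 0.2625 × 177000^0.3024 = 0.2625 × 38.62 ≈ 10.14

10.1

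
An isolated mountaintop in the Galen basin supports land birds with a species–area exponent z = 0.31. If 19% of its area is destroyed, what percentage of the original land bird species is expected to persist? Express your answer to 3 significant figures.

93.7%

S_new/S_old = (A_new/A_old)^z = 0.81^0.31
= exp(0.31 × ln 0.81) = exp(0.31 × -0.2107) = exp(-0.0653) ≈ 0.9368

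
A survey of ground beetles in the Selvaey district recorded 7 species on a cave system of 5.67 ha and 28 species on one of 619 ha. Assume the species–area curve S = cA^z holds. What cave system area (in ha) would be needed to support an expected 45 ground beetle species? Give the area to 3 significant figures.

z = ln(28/7) / ln(619/5.67) = 1.3863 / 4.6929 = 0.2954
c = 7 / 5.67^0.2954 = 7 / 1.67 = 4.193
A = (45/4.193)^(1/0.2954) ⇒ ln A = ln(10.73)/0.2954 = 8.0343
A = e^8.0343 ≈ 3085 ha

3080 ha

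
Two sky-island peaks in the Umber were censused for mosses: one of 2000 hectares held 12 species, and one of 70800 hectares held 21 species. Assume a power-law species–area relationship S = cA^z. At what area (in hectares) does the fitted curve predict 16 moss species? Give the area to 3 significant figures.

12500 hectares

z = ln(21/12) / ln(70800/2000) = 0.5596 / 3.5667 = 0.1569
c = 12 / 2000^0.1569 = 12 / 3.296 = 3.641
A = (16/3.641)^(1/0.1569) ⇒ ln A = ln(4.394)/0.1569 = 9.4344
A = e^9.4344 ≈ 12512 hectares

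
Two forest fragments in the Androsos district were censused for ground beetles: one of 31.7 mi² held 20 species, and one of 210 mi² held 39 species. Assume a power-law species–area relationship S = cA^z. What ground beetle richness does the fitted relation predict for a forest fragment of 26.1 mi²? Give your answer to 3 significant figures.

z = ln(39/20) / ln(210/31.7) = 0.6678 / 1.8908 = 0.3532
c = 20 / 31.7^0.3532 = 20 / 3.39 = 5.9
S₃ = 5.9 × 26.1^0.3532 = 5.9 × 3.165 ≈ 18.67

18.7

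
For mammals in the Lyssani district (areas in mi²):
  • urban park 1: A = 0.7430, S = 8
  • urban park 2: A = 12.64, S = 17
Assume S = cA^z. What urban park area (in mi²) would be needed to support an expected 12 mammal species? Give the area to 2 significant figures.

3.4 mi²

z = ln(17/8) / ln(12.64/0.743) = 0.7538 / 2.8339 = 0.2660
c = 8 / 0.743^0.2660 = 8 / 0.924 = 8.658
A = (12/8.658)^(1/0.2660) ⇒ ln A = ln(1.386)/0.2660 = 1.2274
A = e^1.2274 ≈ 3.412 mi²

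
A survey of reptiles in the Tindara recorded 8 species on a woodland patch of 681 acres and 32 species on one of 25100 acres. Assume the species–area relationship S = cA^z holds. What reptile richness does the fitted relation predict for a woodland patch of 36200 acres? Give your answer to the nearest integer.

37

z = ln(32/8) / ln(25100/681) = 1.3863 / 3.6071 = 0.3843
c = 8 / 681^0.3843 = 8 / 12.27 = 0.652
S₃ = 0.652 × 36200^0.3843 = 0.652 × 56.5 ≈ 36.84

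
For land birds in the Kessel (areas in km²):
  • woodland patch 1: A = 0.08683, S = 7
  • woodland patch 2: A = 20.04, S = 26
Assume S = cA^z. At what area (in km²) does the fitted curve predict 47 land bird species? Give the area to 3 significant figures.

233 km²

z = ln(26/7) / ln(20.04/0.08683) = 1.3122 / 5.4415 = 0.2411
c = 7 / 0.08683^0.2411 = 7 / 0.5547 = 12.62
A = (47/12.62)^(1/0.2411) ⇒ ln A = ln(3.724)/0.2411 = 5.4529
A = e^5.4529 ≈ 233.4 km²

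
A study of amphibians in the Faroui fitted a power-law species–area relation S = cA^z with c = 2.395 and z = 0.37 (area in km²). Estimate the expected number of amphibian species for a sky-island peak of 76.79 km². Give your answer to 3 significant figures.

S = 2.395 × 76.79^0.37 = 2.395 × 4.984 ≈ 11.94

11.9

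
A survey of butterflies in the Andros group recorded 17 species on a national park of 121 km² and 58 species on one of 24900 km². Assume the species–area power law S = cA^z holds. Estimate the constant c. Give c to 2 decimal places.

z = ln(S₂/S₁) / ln(A₂/A₁) = ln(58/17) / ln(24900/121) = 1.2272 / 5.3268 = 0.2304
c = S₁ / A₁^z = 17 / 121^0.2304 = 17 / 3.019 = 5.631

5.63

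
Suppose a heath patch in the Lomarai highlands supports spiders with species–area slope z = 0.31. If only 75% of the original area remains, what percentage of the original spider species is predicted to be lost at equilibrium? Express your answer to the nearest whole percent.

S_new/S_old = (A_new/A_old)^z = 0.75^0.31
= exp(0.31 × ln 0.75) = exp(0.31 × -0.2877) = exp(-0.0892) ≈ 0.9147
Fraction lost = 1 − 0.9147 = 0.08532

9%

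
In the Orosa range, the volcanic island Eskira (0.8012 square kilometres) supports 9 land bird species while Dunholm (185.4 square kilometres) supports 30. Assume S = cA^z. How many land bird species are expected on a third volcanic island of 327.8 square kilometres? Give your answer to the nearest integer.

z = ln(30/9) / ln(185.4/0.8012) = 1.2040 / 5.4442 = 0.2211
c = 9 / 0.8012^0.2211 = 9 / 0.9522 = 9.452
S₃ = 9.452 × 327.8^0.2211 = 9.452 × 3.6 ≈ 34.03

34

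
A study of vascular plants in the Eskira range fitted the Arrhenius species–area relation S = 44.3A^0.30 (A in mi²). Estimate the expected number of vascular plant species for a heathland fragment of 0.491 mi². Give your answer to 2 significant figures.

S = 44.3 × 0.491^0.3
ln S = ln 44.3 + 0.3 × ln 0.491 = 3.7910 + 0.3 × -0.7113 = 3.5776
S = e^3.5776 ≈ 35.79

36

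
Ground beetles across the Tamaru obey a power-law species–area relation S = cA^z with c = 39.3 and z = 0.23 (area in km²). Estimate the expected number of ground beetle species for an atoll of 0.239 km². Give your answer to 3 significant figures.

28.3

S = 39.3 × 0.239^0.23
ln S = ln 39.3 + 0.23 × ln 0.239 = 3.6712 + 0.23 × -1.4313 = 3.3420
S = e^3.3420 ≈ 28.28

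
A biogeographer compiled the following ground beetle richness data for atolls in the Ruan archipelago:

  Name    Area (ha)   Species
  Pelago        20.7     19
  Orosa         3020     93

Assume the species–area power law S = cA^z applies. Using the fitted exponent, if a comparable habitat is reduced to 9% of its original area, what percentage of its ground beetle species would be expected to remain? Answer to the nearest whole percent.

46%

z = ln(93/19) / ln(3020/20.7) = 1.5882 / 4.9829 = 0.3187
S_new/S_old = (A_new/A_old)^z = 0.09^0.3187 = exp(0.3187 × -2.4079) = 0.4642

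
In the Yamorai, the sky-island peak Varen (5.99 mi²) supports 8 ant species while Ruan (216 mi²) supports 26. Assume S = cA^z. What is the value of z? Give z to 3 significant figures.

Taking logs: ln S = ln c + z ln A, so z = (ln S₂ − ln S₁)/(ln A₂ − ln A₁).
z = ln(26/8) / ln(216/5.99) = ln(3.25) / ln(36.06) = 1.1787 / 3.5852 = 0.3288

0.329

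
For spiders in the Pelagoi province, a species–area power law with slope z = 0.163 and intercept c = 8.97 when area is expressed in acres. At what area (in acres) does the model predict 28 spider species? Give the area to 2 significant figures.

28 = 8.97 × A^0.163  ⇒  A^0.163 = 28/8.97 = 3.122
ln A = ln(3.122) / 0.163 = 1.1383 / 0.163 = 6.9836
A = e^6.9836 ≈ 1079 acres

1100 acres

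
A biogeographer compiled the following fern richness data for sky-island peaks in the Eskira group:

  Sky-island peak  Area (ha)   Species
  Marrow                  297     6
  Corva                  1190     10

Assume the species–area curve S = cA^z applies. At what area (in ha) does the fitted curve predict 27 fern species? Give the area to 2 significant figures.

18000 ha

z = ln(10/6) / ln(1190/297) = 0.5108 / 1.3880 = 0.3680
c = 6 / 297^0.3680 = 6 / 8.13 = 0.7381
A = (27/0.7381)^(1/0.3680) ⇒ ln A = ln(36.58)/0.3680 = 9.7805
A = e^9.7805 ≈ 17685 ha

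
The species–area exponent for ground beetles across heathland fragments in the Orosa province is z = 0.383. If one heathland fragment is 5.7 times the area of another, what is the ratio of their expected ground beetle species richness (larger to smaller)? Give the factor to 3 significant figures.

S₂/S₁ = (A₂/A₁)^z = 5.7^0.383
ln(S₂/S₁) = 0.383 × ln 5.7 = 0.383 × 1.7405 = 0.6666
S₂/S₁ = e^0.6666 ≈ 1.948

1.95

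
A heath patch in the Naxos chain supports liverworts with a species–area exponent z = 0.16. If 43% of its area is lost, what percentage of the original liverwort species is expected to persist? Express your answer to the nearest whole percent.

91%

S_new/S_old = (A_new/A_old)^z = 0.57^0.16
= exp(0.16 × ln 0.57) = exp(0.16 × -0.5621) = exp(-0.0899) ≈ 0.914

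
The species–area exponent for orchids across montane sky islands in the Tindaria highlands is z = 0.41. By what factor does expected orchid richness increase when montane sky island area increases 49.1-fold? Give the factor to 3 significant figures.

4.94

S₂/S₁ = (A₂/A₁)^z = 49.1^0.41
ln(S₂/S₁) = 0.41 × ln 49.1 = 0.41 × 3.8939 = 1.5965
S₂/S₁ = e^1.5965 ≈ 4.936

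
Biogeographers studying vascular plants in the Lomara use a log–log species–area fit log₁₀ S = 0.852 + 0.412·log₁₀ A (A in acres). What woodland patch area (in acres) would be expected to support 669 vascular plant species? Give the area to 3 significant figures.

669 = 7.112 × A^0.412  ⇒  A^0.412 = 669/7.112 = 94.06
ln A = ln(94.06) / 0.412 = 4.5440 / 0.412 = 11.0291
A = e^11.0291 ≈ 61641 acres

61600 acres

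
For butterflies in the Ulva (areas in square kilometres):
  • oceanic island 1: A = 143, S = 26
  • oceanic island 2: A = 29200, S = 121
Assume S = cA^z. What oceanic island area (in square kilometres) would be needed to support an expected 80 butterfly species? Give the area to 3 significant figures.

z = ln(121/26) / ln(29200/143) = 1.5377 / 5.3191 = 0.2891
c = 26 / 143^0.2891 = 26 / 4.198 = 6.193
A = (80/6.193)^(1/0.2891) ⇒ ln A = ln(12.92)/0.2891 = 8.8507
A = e^8.8507 ≈ 6979 square kilometres

6980 square kilometres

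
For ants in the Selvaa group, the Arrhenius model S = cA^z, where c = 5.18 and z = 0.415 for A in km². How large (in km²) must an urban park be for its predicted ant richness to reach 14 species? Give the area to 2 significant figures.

14 = 5.18 × A^0.415  ⇒  A^0.415 = 14/5.18 = 2.703
ln A = ln(2.703) / 0.415 = 0.9943 / 0.415 = 2.3958
A = e^2.3958 ≈ 10.98 km²

11 km²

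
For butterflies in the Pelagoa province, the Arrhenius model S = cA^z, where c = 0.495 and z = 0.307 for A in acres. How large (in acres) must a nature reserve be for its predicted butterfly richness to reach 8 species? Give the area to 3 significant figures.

8640 acres

8 = 0.495 × A^0.307  ⇒  A^0.307 = 8/0.495 = 16.16
ln A = ln(16.16) / 0.307 = 2.7826 / 0.307 = 9.0640
A = e^9.0640 ≈ 8638 acres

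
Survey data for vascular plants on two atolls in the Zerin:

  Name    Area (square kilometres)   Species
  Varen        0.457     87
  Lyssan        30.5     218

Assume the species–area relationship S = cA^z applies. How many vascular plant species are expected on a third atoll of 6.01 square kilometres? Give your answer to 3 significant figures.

153

z = ln(218/87) / ln(30.5/0.457) = 0.9186 / 4.2008 = 0.2187
c = 87 / 0.457^0.2187 = 87 / 0.8426 = 103.2
S₃ = 103.2 × 6.01^0.2187 = 103.2 × 1.48 ≈ 152.8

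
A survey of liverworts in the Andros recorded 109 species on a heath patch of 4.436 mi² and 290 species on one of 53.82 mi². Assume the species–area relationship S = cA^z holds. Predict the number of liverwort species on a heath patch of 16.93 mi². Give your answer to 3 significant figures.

184

z = ln(290/109) / ln(53.82/4.436) = 0.9785 / 2.4959 = 0.3921
c = 109 / 4.436^0.3921 = 109 / 1.793 = 60.78
S₃ = 60.78 × 16.93^0.3921 = 60.78 × 3.032 ≈ 184.3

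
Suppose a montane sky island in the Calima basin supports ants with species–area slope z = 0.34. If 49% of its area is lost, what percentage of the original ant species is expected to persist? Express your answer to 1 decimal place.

S_new/S_old = (A_new/A_old)^z = 0.51^0.34
= exp(0.34 × ln 0.51) = exp(0.34 × -0.6733) = exp(-0.2289) ≈ 0.7954

79.5%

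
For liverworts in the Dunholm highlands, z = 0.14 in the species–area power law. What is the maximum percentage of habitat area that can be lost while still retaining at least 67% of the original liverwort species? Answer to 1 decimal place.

94.3%

Need (A_new/A_old)^0.14 = 0.67, so A_new/A_old = 0.67^(1/0.14) = 0.67^7.143
ln(A_new/A_old) = ln 0.67 / 0.14 = -0.4005 / 0.14 = -2.8606
A_new/A_old = e^-2.8606 ≈ 0.05724
Fraction that can be lost = 1 − 0.05724 = 0.9428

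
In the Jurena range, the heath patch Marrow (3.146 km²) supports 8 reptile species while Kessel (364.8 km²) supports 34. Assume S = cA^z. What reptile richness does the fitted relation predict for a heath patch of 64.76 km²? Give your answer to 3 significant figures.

20.1

z = ln(34/8) / ln(364.8/3.146) = 1.4469 / 4.7532 = 0.3044
c = 8 / 3.146^0.3044 = 8 / 1.417 = 5.644
S₃ = 5.644 × 64.76^0.3044 = 5.644 × 3.559 ≈ 20.09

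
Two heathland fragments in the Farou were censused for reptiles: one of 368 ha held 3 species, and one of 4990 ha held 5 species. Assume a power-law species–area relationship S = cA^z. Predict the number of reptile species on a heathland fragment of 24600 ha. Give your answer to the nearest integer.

z = ln(5/3) / ln(4990/368) = 0.5108 / 2.6071 = 0.1959
c = 3 / 368^0.1959 = 3 / 3.182 = 0.9427
S₃ = 0.9427 × 24600^0.1959 = 0.9427 × 7.25 ≈ 6.835

7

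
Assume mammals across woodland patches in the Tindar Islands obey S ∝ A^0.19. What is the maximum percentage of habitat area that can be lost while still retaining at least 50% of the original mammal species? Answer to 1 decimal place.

97.4%

Need (A_new/A_old)^0.19 = 0.5, so A_new/A_old = 0.5^(1/0.19) = 0.5^5.263
ln(A_new/A_old) = ln 0.5 / 0.19 = -0.6931 / 0.19 = -3.6481
A_new/A_old = e^-3.6481 ≈ 0.02604
Fraction that can be lost = 1 − 0.02604 = 0.974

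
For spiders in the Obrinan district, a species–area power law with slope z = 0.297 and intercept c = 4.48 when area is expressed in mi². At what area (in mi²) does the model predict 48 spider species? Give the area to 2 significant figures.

48 = 4.48 × A^0.297  ⇒  A^0.297 = 48/4.48 = 10.71
ln A = ln(10.71) / 0.297 = 2.3716 / 0.297 = 7.9851
A = e^7.9851 ≈ 2937 mi²

2900 mi²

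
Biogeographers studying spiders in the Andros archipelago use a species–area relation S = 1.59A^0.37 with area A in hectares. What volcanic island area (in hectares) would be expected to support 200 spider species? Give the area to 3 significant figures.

473000 hectares

200 = 1.59 × A^0.37  ⇒  A^0.37 = 200/1.59 = 125.8
ln A = ln(125.8) / 0.37 = 4.8346 / 0.37 = 13.0664
A = e^13.0664 ≈ 472806 hectares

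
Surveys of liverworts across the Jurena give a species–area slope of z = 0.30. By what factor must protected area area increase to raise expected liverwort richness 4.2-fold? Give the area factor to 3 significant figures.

120

(A₂/A₁)^0.3 = 4.2, so A₂/A₁ = 4.2^(1/0.3) = 4.2^3.333
ln(A₂/A₁) = ln 4.2 / 0.3 = 1.4351 / 0.3 = 4.7836
A₂/A₁ = e^4.7836 ≈ 119.5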